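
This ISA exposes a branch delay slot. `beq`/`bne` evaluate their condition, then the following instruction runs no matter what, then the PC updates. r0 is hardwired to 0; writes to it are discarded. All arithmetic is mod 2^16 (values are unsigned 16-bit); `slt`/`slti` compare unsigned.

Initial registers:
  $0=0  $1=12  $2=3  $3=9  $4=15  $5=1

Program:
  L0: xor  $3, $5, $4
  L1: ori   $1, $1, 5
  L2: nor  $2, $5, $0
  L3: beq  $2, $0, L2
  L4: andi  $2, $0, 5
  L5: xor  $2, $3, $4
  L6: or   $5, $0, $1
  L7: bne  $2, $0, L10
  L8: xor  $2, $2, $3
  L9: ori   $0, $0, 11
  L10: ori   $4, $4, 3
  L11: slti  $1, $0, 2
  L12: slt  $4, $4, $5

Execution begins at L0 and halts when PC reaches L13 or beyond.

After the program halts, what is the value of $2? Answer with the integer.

#0 xor  $3, $5, $4 ; 0/12/3/14/15/1
#1 ori   $1, $1, 5 ; 0/13/3/14/15/1
#2 nor  $2, $5, $0 ; 0/13/65534/14/15/1
#3 beq  $2, $0, L2 ; 0/13/65534/14/15/1 ; →fallthru
#4 andi  $2, $0, 5 ; 0/13/0/14/15/1
#5 xor  $2, $3, $4 ; 0/13/1/14/15/1
#6 or   $5, $0, $1 ; 0/13/1/14/15/13
#7 bne  $2, $0, L10 ; 0/13/1/14/15/13 ; →target
#8 xor  $2, $2, $3 ; 0/13/15/14/15/13
#10 ori   $4, $4, 3 ; 0/13/15/14/15/13
#11 slti  $1, $0, 2 ; 0/1/15/14/15/13
#12 slt  $4, $4, $5 ; 0/1/15/14/0/13

15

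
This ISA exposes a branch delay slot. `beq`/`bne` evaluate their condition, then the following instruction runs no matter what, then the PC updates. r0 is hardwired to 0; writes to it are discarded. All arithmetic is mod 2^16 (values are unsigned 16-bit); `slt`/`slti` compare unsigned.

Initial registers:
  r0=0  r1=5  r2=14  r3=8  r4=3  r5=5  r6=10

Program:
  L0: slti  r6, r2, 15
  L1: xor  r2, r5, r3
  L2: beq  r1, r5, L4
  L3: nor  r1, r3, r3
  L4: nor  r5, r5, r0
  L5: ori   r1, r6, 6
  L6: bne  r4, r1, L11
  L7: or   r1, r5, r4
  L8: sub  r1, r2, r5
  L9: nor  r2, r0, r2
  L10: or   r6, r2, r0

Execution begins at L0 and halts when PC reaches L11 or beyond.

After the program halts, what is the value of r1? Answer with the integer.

65531

[0] slti  r6, r2, 15  →  {r0:0, r1:5, r2:14, r3:8, r4:3, r5:5, r6:1}
[1] xor  r2, r5, r3  →  {r0:0, r1:5, r2:13, r3:8, r4:3, r5:5, r6:1}
[2] beq  r1, r5, L4  →  {r0:0, r1:5, r2:13, r3:8, r4:3, r5:5, r6:1}  ⟨branch taken⟩
[3] nor  r1, r3, r3  →  {r0:0, r1:65527, r2:13, r3:8, r4:3, r5:5, r6:1}
[4] nor  r5, r5, r0  →  {r0:0, r1:65527, r2:13, r3:8, r4:3, r5:65530, r6:1}
[5] ori   r1, r6, 6  →  {r0:0, r1:7, r2:13, r3:8, r4:3, r5:65530, r6:1}
[6] bne  r4, r1, L11  →  {r0:0, r1:7, r2:13, r3:8, r4:3, r5:65530, r6:1}  ⟨branch taken⟩
[7] or   r1, r5, r4  →  {r0:0, r1:65531, r2:13, r3:8, r4:3, r5:65530, r6:1}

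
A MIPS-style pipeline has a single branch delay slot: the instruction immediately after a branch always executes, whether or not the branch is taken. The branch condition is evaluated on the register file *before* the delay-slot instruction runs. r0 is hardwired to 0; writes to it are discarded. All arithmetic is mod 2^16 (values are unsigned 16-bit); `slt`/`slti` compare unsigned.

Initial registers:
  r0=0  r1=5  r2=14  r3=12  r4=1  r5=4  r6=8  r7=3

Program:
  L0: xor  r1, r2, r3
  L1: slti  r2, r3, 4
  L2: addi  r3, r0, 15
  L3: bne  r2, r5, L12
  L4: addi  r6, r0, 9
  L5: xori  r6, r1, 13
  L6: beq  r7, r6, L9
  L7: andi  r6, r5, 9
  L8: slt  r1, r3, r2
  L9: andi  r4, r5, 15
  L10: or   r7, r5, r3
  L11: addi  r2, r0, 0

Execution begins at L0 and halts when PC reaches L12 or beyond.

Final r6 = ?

PC=0  xor  r1, r2, r3        | r0=0 r1=2 r2=14 r3=12 r4=1 r5=4 r6=8 r7=3
PC=1  slti  r2, r3, 4        | r0=0 r1=2 r2=0 r3=12 r4=1 r5=4 r6=8 r7=3
PC=2  addi  r3, r0, 15       | r0=0 r1=2 r2=0 r3=15 r4=1 r5=4 r6=8 r7=3
PC=3  bne  r2, r5, L12       | r0=0 r1=2 r2=0 r3=15 r4=1 r5=4 r6=8 r7=3  [TAKEN]
PC=4  addi  r6, r0, 9        | r0=0 r1=2 r2=0 r3=15 r4=1 r5=4 r6=9 r7=3

9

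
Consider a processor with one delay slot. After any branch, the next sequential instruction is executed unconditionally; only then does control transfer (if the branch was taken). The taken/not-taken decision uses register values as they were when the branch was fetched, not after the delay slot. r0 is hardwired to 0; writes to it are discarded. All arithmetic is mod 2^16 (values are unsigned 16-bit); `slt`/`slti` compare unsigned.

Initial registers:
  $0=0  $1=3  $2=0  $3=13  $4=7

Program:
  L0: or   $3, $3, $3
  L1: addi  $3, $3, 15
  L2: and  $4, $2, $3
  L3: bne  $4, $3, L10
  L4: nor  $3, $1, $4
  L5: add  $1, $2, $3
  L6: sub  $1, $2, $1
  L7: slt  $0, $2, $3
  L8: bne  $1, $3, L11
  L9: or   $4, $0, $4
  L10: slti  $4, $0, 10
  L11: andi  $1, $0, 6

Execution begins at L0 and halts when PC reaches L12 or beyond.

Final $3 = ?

65532

#0 or   $3, $3, $3 ; 0/3/0/13/7
#1 addi  $3, $3, 15 ; 0/3/0/28/7
#2 and  $4, $2, $3 ; 0/3/0/28/0
#3 bne  $4, $3, L10 ; 0/3/0/28/0 ; →target
#4 nor  $3, $1, $4 ; 0/3/0/65532/0
#10 slti  $4, $0, 10 ; 0/3/0/65532/1
#11 andi  $1, $0, 6 ; 0/0/0/65532/1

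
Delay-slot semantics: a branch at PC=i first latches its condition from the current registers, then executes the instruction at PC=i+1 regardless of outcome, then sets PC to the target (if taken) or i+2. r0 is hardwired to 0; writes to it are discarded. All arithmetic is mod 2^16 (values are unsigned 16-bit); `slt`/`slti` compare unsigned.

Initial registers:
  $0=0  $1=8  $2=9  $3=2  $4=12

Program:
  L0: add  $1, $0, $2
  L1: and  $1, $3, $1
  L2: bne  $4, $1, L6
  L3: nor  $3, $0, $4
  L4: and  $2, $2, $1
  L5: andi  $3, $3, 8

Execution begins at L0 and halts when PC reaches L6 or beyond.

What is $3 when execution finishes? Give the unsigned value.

65523

[0] add  $1, $0, $2  →  {$0:0, $1:9, $2:9, $3:2, $4:12}
[1] and  $1, $3, $1  →  {$0:0, $1:0, $2:9, $3:2, $4:12}
[2] bne  $4, $1, L6  →  {$0:0, $1:0, $2:9, $3:2, $4:12}  ⟨branch taken⟩
[3] nor  $3, $0, $4  →  {$0:0, $1:0, $2:9, $3:65523, $4:12}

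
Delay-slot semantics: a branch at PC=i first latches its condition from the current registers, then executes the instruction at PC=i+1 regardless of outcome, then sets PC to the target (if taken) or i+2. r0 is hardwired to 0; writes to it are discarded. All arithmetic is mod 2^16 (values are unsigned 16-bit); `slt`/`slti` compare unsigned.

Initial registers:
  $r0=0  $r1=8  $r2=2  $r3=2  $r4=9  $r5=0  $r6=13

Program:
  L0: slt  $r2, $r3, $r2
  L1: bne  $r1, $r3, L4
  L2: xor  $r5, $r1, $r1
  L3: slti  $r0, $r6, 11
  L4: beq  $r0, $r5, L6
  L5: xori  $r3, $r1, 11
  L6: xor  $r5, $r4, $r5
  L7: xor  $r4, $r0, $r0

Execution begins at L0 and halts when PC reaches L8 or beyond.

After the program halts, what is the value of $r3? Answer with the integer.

3

PC=0  slt  $r2, $r3, $r2     | $r0=0 $r1=8 $r2=0 $r3=2 $r4=9 $r5=0 $r6=13
PC=1  bne  $r1, $r3, L4      | $r0=0 $r1=8 $r2=0 $r3=2 $r4=9 $r5=0 $r6=13  [TAKEN]
PC=2  xor  $r5, $r1, $r1     | $r0=0 $r1=8 $r2=0 $r3=2 $r4=9 $r5=0 $r6=13
PC=4  beq  $r0, $r5, L6      | $r0=0 $r1=8 $r2=0 $r3=2 $r4=9 $r5=0 $r6=13  [TAKEN]
PC=5  xori  $r3, $r1, 11     | $r0=0 $r1=8 $r2=0 $r3=3 $r4=9 $r5=0 $r6=13
PC=6  xor  $r5, $r4, $r5     | $r0=0 $r1=8 $r2=0 $r3=3 $r4=9 $r5=9 $r6=13
PC=7  xor  $r4, $r0, $r0     | $r0=0 $r1=8 $r2=0 $r3=3 $r4=0 $r5=9 $r6=13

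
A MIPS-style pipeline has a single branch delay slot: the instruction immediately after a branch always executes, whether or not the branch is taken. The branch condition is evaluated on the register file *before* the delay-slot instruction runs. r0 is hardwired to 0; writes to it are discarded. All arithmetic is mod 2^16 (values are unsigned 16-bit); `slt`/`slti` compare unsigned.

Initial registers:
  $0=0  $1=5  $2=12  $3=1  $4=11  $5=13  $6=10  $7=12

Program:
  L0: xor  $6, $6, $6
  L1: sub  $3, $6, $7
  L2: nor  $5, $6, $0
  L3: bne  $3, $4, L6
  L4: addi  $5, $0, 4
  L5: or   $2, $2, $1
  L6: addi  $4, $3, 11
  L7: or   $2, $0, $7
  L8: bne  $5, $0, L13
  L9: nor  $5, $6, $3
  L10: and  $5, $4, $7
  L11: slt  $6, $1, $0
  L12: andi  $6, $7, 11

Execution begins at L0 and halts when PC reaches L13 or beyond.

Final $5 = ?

  step pc=0: xor  $6, $6, $6  regs=(0,5,12,1,11,13,0,12)
  step pc=1: sub  $3, $6, $7  regs=(0,5,12,65524,11,13,0,12)
  step pc=2: nor  $5, $6, $0  regs=(0,5,12,65524,11,65535,0,12)
  step pc=3: bne  $3, $4, L6  cond=T  regs=(0,5,12,65524,11,65535,0,12)
  step pc=4: addi  $5, $0, 4  regs=(0,5,12,65524,11,4,0,12)
  step pc=6: addi  $4, $3, 11  regs=(0,5,12,65524,65535,4,0,12)
  step pc=7: or   $2, $0, $7  regs=(0,5,12,65524,65535,4,0,12)
  step pc=8: bne  $5, $0, L13  cond=T  regs=(0,5,12,65524,65535,4,0,12)
  step pc=9: nor  $5, $6, $3  regs=(0,5,12,65524,65535,11,0,12)

11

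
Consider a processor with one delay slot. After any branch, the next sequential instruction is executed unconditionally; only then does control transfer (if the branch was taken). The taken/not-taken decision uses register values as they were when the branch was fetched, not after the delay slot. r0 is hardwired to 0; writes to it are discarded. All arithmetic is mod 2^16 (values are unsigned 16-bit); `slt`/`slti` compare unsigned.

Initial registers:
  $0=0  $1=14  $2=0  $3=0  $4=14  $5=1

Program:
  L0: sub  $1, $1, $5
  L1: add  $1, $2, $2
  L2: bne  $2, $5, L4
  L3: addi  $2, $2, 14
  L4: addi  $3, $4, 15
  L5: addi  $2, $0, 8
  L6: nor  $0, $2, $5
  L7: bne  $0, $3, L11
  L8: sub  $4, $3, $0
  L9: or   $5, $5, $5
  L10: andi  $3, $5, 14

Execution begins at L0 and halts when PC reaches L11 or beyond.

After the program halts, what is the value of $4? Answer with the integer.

  step pc=0: sub  $1, $1, $5  regs=(0,13,0,0,14,1)
  step pc=1: add  $1, $2, $2  regs=(0,0,0,0,14,1)
  step pc=2: bne  $2, $5, L4  cond=T  regs=(0,0,0,0,14,1)
  step pc=3: addi  $2, $2, 14  regs=(0,0,14,0,14,1)
  step pc=4: addi  $3, $4, 15  regs=(0,0,14,29,14,1)
  step pc=5: addi  $2, $0, 8  regs=(0,0,8,29,14,1)
  step pc=6: nor  $0, $2, $5  regs=(0,0,8,29,14,1)
  step pc=7: bne  $0, $3, L11  cond=T  regs=(0,0,8,29,14,1)
  step pc=8: sub  $4, $3, $0  regs=(0,0,8,29,29,1)

29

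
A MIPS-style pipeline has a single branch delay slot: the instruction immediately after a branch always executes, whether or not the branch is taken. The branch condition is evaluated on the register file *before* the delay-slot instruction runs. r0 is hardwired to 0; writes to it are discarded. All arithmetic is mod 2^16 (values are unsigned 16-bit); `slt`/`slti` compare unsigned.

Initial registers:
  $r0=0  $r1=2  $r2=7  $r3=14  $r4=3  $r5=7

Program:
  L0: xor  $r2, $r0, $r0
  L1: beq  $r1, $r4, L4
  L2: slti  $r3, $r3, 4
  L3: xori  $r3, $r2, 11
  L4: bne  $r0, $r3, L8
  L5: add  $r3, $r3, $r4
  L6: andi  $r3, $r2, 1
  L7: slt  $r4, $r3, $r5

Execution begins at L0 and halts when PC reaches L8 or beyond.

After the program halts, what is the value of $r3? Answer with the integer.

14

#0 xor  $r2, $r0, $r0 ; 0/2/0/14/3/7
#1 beq  $r1, $r4, L4 ; 0/2/0/14/3/7 ; →fallthru
#2 slti  $r3, $r3, 4 ; 0/2/0/0/3/7
#3 xori  $r3, $r2, 11 ; 0/2/0/11/3/7
#4 bne  $r0, $r3, L8 ; 0/2/0/11/3/7 ; →target
#5 add  $r3, $r3, $r4 ; 0/2/0/14/3/7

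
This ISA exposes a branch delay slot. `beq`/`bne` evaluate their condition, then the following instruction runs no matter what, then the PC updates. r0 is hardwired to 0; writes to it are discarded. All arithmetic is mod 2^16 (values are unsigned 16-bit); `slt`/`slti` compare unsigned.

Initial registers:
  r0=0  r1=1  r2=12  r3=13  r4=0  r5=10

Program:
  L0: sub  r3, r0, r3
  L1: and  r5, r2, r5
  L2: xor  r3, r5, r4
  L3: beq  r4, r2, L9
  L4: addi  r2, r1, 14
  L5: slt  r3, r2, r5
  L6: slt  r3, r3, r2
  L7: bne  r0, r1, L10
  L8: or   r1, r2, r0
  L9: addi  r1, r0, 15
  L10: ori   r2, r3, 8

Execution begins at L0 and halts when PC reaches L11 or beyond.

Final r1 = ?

15

#0 sub  r3, r0, r3 ; 0/1/12/65523/0/10
#1 and  r5, r2, r5 ; 0/1/12/65523/0/8
#2 xor  r3, r5, r4 ; 0/1/12/8/0/8
#3 beq  r4, r2, L9 ; 0/1/12/8/0/8 ; →fallthru
#4 addi  r2, r1, 14 ; 0/1/15/8/0/8
#5 slt  r3, r2, r5 ; 0/1/15/0/0/8
#6 slt  r3, r3, r2 ; 0/1/15/1/0/8
#7 bne  r0, r1, L10 ; 0/1/15/1/0/8 ; →target
#8 or   r1, r2, r0 ; 0/15/15/1/0/8
#10 ori   r2, r3, 8 ; 0/15/9/1/0/8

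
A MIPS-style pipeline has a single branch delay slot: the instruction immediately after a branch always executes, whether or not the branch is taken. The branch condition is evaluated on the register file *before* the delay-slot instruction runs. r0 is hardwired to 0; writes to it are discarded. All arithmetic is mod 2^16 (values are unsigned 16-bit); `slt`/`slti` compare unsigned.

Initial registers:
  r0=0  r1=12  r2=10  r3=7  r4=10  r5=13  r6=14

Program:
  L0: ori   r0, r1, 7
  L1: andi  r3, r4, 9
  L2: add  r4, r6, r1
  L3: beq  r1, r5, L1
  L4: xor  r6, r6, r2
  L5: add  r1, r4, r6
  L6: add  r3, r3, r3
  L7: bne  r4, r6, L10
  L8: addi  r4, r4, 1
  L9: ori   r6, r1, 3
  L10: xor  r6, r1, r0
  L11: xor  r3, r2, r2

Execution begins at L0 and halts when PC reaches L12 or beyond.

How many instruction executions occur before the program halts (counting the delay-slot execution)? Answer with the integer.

11

  step pc=0: ori   r0, r1, 7  regs=(0,12,10,7,10,13,14)
  step pc=1: andi  r3, r4, 9  regs=(0,12,10,8,10,13,14)
  step pc=2: add  r4, r6, r1  regs=(0,12,10,8,26,13,14)
  step pc=3: beq  r1, r5, L1  cond=F  regs=(0,12,10,8,26,13,14)
  step pc=4: xor  r6, r6, r2  regs=(0,12,10,8,26,13,4)
  step pc=5: add  r1, r4, r6  regs=(0,30,10,8,26,13,4)
  step pc=6: add  r3, r3, r3  regs=(0,30,10,16,26,13,4)
  step pc=7: bne  r4, r6, L10  cond=T  regs=(0,30,10,16,26,13,4)
  step pc=8: addi  r4, r4, 1  regs=(0,30,10,16,27,13,4)
  step pc=10: xor  r6, r1, r0  regs=(0,30,10,16,27,13,30)
  step pc=11: xor  r3, r2, r2  regs=(0,30,10,0,27,13,30)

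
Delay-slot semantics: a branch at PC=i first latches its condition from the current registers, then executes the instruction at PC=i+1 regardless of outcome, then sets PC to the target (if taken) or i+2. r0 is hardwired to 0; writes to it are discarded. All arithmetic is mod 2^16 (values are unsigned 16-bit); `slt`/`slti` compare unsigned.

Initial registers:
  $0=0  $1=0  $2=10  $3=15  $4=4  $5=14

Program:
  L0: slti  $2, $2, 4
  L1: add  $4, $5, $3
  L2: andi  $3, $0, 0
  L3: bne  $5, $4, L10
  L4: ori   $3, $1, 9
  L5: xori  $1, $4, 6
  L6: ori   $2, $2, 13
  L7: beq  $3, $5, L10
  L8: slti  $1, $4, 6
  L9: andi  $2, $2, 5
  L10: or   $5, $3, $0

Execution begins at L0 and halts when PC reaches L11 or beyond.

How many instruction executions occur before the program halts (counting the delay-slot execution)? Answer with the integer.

#0 slti  $2, $2, 4 ; 0/0/0/15/4/14
#1 add  $4, $5, $3 ; 0/0/0/15/29/14
#2 andi  $3, $0, 0 ; 0/0/0/0/29/14
#3 bne  $5, $4, L10 ; 0/0/0/0/29/14 ; →target
#4 ori   $3, $1, 9 ; 0/0/0/9/29/14
#10 or   $5, $3, $0 ; 0/0/0/9/29/9

6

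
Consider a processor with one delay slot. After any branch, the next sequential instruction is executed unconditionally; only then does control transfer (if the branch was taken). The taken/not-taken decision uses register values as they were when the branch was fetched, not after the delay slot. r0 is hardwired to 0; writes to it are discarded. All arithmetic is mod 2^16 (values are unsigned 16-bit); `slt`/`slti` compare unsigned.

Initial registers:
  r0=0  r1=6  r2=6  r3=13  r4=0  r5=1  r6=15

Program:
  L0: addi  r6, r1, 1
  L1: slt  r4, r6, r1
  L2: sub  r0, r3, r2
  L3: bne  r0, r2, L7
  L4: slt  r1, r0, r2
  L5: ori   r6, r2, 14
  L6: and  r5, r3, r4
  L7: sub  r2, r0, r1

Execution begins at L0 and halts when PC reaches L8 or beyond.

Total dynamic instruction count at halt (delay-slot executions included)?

6

PC=0  addi  r6, r1, 1        | r0=0 r1=6 r2=6 r3=13 r4=0 r5=1 r6=7
PC=1  slt  r4, r6, r1        | r0=0 r1=6 r2=6 r3=13 r4=0 r5=1 r6=7
PC=2  sub  r0, r3, r2        | r0=0 r1=6 r2=6 r3=13 r4=0 r5=1 r6=7
PC=3  bne  r0, r2, L7        | r0=0 r1=6 r2=6 r3=13 r4=0 r5=1 r6=7  [TAKEN]
PC=4  slt  r1, r0, r2        | r0=0 r1=1 r2=6 r3=13 r4=0 r5=1 r6=7
PC=7  sub  r2, r0, r1        | r0=0 r1=1 r2=65535 r3=13 r4=0 r5=1 r6=7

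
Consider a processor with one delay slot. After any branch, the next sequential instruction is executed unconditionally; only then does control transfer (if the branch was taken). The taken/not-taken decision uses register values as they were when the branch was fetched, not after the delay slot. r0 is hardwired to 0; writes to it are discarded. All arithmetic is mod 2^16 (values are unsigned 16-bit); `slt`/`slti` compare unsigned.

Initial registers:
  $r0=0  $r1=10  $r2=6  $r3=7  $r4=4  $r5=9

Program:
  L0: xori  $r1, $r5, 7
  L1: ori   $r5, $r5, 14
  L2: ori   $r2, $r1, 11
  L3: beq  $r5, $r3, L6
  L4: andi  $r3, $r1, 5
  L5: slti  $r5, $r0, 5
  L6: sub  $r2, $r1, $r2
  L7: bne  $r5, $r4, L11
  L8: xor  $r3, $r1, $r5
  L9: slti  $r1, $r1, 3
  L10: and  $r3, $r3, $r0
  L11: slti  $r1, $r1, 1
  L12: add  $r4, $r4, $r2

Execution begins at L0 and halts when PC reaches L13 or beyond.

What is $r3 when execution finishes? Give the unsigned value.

15

[0] xori  $r1, $r5, 7  →  {$r0:0, $r1:14, $r2:6, $r3:7, $r4:4, $r5:9}
[1] ori   $r5, $r5, 14  →  {$r0:0, $r1:14, $r2:6, $r3:7, $r4:4, $r5:15}
[2] ori   $r2, $r1, 11  →  {$r0:0, $r1:14, $r2:15, $r3:7, $r4:4, $r5:15}
[3] beq  $r5, $r3, L6  →  {$r0:0, $r1:14, $r2:15, $r3:7, $r4:4, $r5:15}  ⟨branch fallthrough⟩
[4] andi  $r3, $r1, 5  →  {$r0:0, $r1:14, $r2:15, $r3:4, $r4:4, $r5:15}
[5] slti  $r5, $r0, 5  →  {$r0:0, $r1:14, $r2:15, $r3:4, $r4:4, $r5:1}
[6] sub  $r2, $r1, $r2  →  {$r0:0, $r1:14, $r2:65535, $r3:4, $r4:4, $r5:1}
[7] bne  $r5, $r4, L11  →  {$r0:0, $r1:14, $r2:65535, $r3:4, $r4:4, $r5:1}  ⟨branch taken⟩
[8] xor  $r3, $r1, $r5  →  {$r0:0, $r1:14, $r2:65535, $r3:15, $r4:4, $r5:1}
[11] slti  $r1, $r1, 1  →  {$r0:0, $r1:0, $r2:65535, $r3:15, $r4:4, $r5:1}
[12] add  $r4, $r4, $r2  →  {$r0:0, $r1:0, $r2:65535, $r3:15, $r4:3, $r5:1}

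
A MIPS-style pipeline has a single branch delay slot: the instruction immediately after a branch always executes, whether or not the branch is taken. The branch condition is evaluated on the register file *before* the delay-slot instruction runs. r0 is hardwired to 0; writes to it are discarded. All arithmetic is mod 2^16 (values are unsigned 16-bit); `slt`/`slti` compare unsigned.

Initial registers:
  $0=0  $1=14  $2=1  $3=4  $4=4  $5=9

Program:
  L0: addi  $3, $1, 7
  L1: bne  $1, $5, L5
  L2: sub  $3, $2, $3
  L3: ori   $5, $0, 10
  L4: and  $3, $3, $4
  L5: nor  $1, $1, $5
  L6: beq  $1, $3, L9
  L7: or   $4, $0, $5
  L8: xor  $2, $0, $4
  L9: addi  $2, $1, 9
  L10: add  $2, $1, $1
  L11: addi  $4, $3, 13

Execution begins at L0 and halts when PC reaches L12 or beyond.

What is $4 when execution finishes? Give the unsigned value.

  step pc=0: addi  $3, $1, 7  regs=(0,14,1,21,4,9)
  step pc=1: bne  $1, $5, L5  cond=T  regs=(0,14,1,21,4,9)
  step pc=2: sub  $3, $2, $3  regs=(0,14,1,65516,4,9)
  step pc=5: nor  $1, $1, $5  regs=(0,65520,1,65516,4,9)
  step pc=6: beq  $1, $3, L9  cond=F  regs=(0,65520,1,65516,4,9)
  step pc=7: or   $4, $0, $5  regs=(0,65520,1,65516,9,9)
  step pc=8: xor  $2, $0, $4  regs=(0,65520,9,65516,9,9)
  step pc=9: addi  $2, $1, 9  regs=(0,65520,65529,65516,9,9)
  step pc=10: add  $2, $1, $1  regs=(0,65520,65504,65516,9,9)
  step pc=11: addi  $4, $3, 13  regs=(0,65520,65504,65516,65529,9)

65529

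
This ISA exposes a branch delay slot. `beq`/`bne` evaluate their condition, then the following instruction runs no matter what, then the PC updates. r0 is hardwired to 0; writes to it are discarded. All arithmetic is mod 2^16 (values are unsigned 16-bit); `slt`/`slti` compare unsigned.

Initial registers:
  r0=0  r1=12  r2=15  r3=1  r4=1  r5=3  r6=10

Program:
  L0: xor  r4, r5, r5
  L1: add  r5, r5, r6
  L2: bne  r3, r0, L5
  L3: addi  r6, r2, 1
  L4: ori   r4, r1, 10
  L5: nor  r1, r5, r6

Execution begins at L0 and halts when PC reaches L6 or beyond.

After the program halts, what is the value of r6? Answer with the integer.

16

#0 xor  r4, r5, r5 ; 0/12/15/1/0/3/10
#1 add  r5, r5, r6 ; 0/12/15/1/0/13/10
#2 bne  r3, r0, L5 ; 0/12/15/1/0/13/10 ; →target
#3 addi  r6, r2, 1 ; 0/12/15/1/0/13/16
#5 nor  r1, r5, r6 ; 0/65506/15/1/0/13/16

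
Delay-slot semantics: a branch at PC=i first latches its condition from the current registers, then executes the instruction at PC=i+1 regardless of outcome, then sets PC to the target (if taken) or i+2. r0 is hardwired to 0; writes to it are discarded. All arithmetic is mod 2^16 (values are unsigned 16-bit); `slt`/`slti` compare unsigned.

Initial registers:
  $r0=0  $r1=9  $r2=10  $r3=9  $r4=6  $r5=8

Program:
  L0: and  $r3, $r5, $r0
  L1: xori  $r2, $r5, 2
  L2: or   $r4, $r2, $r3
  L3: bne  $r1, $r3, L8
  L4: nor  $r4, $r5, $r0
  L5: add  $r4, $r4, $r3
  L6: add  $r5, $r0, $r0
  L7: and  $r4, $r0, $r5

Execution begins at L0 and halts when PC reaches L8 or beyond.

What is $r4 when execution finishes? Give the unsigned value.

65527

#0 and  $r3, $r5, $r0 ; 0/9/10/0/6/8
#1 xori  $r2, $r5, 2 ; 0/9/10/0/6/8
#2 or   $r4, $r2, $r3 ; 0/9/10/0/10/8
#3 bne  $r1, $r3, L8 ; 0/9/10/0/10/8 ; →target
#4 nor  $r4, $r5, $r0 ; 0/9/10/0/65527/8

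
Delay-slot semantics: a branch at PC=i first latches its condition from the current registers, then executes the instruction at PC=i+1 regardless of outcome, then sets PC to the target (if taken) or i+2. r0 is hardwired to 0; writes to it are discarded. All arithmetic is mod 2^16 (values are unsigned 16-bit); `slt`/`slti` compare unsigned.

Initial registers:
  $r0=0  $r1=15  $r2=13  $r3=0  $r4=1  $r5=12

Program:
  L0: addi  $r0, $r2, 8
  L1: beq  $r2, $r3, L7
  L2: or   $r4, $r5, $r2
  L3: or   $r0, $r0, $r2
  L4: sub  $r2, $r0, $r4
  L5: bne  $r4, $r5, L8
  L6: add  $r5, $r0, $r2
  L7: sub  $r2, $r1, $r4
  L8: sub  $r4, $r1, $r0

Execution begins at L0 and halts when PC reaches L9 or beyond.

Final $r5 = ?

65523

[0] addi  $r0, $r2, 8  →  {$r0:0, $r1:15, $r2:13, $r3:0, $r4:1, $r5:12}
[1] beq  $r2, $r3, L7  →  {$r0:0, $r1:15, $r2:13, $r3:0, $r4:1, $r5:12}  ⟨branch fallthrough⟩
[2] or   $r4, $r5, $r2  →  {$r0:0, $r1:15, $r2:13, $r3:0, $r4:13, $r5:12}
[3] or   $r0, $r0, $r2  →  {$r0:0, $r1:15, $r2:13, $r3:0, $r4:13, $r5:12}
[4] sub  $r2, $r0, $r4  →  {$r0:0, $r1:15, $r2:65523, $r3:0, $r4:13, $r5:12}
[5] bne  $r4, $r5, L8  →  {$r0:0, $r1:15, $r2:65523, $r3:0, $r4:13, $r5:12}  ⟨branch taken⟩
[6] add  $r5, $r0, $r2  →  {$r0:0, $r1:15, $r2:65523, $r3:0, $r4:13, $r5:65523}
[8] sub  $r4, $r1, $r0  →  {$r0:0, $r1:15, $r2:65523, $r3:0, $r4:15, $r5:65523}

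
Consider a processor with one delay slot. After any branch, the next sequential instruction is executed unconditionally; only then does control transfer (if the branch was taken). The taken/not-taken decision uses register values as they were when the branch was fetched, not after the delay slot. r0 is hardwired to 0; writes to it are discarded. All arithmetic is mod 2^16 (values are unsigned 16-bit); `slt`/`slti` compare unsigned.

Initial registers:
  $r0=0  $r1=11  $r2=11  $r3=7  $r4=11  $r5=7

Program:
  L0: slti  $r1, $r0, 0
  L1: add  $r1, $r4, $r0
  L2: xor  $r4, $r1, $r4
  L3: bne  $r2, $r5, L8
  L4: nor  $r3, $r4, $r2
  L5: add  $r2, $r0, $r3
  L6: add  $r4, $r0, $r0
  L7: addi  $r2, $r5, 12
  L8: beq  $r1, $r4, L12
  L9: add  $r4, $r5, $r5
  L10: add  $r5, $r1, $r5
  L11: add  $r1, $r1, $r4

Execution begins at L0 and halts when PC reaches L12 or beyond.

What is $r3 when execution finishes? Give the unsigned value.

65524

[0] slti  $r1, $r0, 0  →  {$r0:0, $r1:0, $r2:11, $r3:7, $r4:11, $r5:7}
[1] add  $r1, $r4, $r0  →  {$r0:0, $r1:11, $r2:11, $r3:7, $r4:11, $r5:7}
[2] xor  $r4, $r1, $r4  →  {$r0:0, $r1:11, $r2:11, $r3:7, $r4:0, $r5:7}
[3] bne  $r2, $r5, L8  →  {$r0:0, $r1:11, $r2:11, $r3:7, $r4:0, $r5:7}  ⟨branch taken⟩
[4] nor  $r3, $r4, $r2  →  {$r0:0, $r1:11, $r2:11, $r3:65524, $r4:0, $r5:7}
[8] beq  $r1, $r4, L12  →  {$r0:0, $r1:11, $r2:11, $r3:65524, $r4:0, $r5:7}  ⟨branch fallthrough⟩
[9] add  $r4, $r5, $r5  →  {$r0:0, $r1:11, $r2:11, $r3:65524, $r4:14, $r5:7}
[10] add  $r5, $r1, $r5  →  {$r0:0, $r1:11, $r2:11, $r3:65524, $r4:14, $r5:18}
[11] add  $r1, $r1, $r4  →  {$r0:0, $r1:25, $r2:11, $r3:65524, $r4:14, $r5:18}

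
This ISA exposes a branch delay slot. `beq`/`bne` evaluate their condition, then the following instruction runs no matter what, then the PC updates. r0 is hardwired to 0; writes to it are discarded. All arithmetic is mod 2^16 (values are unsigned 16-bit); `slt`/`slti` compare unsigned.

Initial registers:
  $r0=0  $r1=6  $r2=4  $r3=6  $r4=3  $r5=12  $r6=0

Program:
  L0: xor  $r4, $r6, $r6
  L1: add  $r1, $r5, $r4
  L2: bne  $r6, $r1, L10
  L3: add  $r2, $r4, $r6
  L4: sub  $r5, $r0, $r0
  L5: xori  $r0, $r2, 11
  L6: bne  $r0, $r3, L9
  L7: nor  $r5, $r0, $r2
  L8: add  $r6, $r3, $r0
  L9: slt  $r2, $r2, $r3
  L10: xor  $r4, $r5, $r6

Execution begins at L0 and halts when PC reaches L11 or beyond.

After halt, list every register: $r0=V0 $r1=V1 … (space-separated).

#0 xor  $r4, $r6, $r6 ; 0/6/4/6/0/12/0
#1 add  $r1, $r5, $r4 ; 0/12/4/6/0/12/0
#2 bne  $r6, $r1, L10 ; 0/12/4/6/0/12/0 ; →target
#3 add  $r2, $r4, $r6 ; 0/12/0/6/0/12/0
#10 xor  $r4, $r5, $r6 ; 0/12/0/6/12/12/0

$r0=0 $r1=12 $r2=0 $r3=6 $r4=12 $r5=12 $r6=0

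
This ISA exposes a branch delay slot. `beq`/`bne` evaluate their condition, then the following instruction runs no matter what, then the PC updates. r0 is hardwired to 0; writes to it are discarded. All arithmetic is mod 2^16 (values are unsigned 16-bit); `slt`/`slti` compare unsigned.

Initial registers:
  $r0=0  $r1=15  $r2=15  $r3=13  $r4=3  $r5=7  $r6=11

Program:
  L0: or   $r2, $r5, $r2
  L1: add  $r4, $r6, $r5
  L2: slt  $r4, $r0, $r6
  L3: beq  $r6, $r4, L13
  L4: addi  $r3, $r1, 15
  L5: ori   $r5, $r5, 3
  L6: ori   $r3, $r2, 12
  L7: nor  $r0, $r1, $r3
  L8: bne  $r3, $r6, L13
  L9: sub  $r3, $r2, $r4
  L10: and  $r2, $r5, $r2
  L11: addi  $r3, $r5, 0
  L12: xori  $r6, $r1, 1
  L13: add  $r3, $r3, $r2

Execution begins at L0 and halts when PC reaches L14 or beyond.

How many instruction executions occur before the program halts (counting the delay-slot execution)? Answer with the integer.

11

[0] or   $r2, $r5, $r2  →  {$r0:0, $r1:15, $r2:15, $r3:13, $r4:3, $r5:7, $r6:11}
[1] add  $r4, $r6, $r5  →  {$r0:0, $r1:15, $r2:15, $r3:13, $r4:18, $r5:7, $r6:11}
[2] slt  $r4, $r0, $r6  →  {$r0:0, $r1:15, $r2:15, $r3:13, $r4:1, $r5:7, $r6:11}
[3] beq  $r6, $r4, L13  →  {$r0:0, $r1:15, $r2:15, $r3:13, $r4:1, $r5:7, $r6:11}  ⟨branch fallthrough⟩
[4] addi  $r3, $r1, 15  →  {$r0:0, $r1:15, $r2:15, $r3:30, $r4:1, $r5:7, $r6:11}
[5] ori   $r5, $r5, 3  →  {$r0:0, $r1:15, $r2:15, $r3:30, $r4:1, $r5:7, $r6:11}
[6] ori   $r3, $r2, 12  →  {$r0:0, $r1:15, $r2:15, $r3:15, $r4:1, $r5:7, $r6:11}
[7] nor  $r0, $r1, $r3  →  {$r0:0, $r1:15, $r2:15, $r3:15, $r4:1, $r5:7, $r6:11}
[8] bne  $r3, $r6, L13  →  {$r0:0, $r1:15, $r2:15, $r3:15, $r4:1, $r5:7, $r6:11}  ⟨branch taken⟩
[9] sub  $r3, $r2, $r4  →  {$r0:0, $r1:15, $r2:15, $r3:14, $r4:1, $r5:7, $r6:11}
[13] add  $r3, $r3, $r2  →  {$r0:0, $r1:15, $r2:15, $r3:29, $r4:1, $r5:7, $r6:11}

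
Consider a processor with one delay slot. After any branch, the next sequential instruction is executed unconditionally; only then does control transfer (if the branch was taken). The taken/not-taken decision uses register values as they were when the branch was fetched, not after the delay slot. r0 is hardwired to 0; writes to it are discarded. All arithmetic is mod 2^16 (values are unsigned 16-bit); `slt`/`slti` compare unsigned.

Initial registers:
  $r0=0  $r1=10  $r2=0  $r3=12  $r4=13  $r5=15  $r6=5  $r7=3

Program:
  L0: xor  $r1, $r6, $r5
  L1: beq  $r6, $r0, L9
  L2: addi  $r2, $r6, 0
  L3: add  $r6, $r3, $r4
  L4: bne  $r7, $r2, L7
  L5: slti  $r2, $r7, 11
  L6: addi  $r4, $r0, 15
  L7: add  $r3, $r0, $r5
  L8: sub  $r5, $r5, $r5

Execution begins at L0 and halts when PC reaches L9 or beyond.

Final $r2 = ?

  step pc=0: xor  $r1, $r6, $r5  regs=(0,10,0,12,13,15,5,3)
  step pc=1: beq  $r6, $r0, L9  cond=F  regs=(0,10,0,12,13,15,5,3)
  step pc=2: addi  $r2, $r6, 0  regs=(0,10,5,12,13,15,5,3)
  step pc=3: add  $r6, $r3, $r4  regs=(0,10,5,12,13,15,25,3)
  step pc=4: bne  $r7, $r2, L7  cond=T  regs=(0,10,5,12,13,15,25,3)
  step pc=5: slti  $r2, $r7, 11  regs=(0,10,1,12,13,15,25,3)
  step pc=7: add  $r3, $r0, $r5  regs=(0,10,1,15,13,15,25,3)
  step pc=8: sub  $r5, $r5, $r5  regs=(0,10,1,15,13,0,25,3)

1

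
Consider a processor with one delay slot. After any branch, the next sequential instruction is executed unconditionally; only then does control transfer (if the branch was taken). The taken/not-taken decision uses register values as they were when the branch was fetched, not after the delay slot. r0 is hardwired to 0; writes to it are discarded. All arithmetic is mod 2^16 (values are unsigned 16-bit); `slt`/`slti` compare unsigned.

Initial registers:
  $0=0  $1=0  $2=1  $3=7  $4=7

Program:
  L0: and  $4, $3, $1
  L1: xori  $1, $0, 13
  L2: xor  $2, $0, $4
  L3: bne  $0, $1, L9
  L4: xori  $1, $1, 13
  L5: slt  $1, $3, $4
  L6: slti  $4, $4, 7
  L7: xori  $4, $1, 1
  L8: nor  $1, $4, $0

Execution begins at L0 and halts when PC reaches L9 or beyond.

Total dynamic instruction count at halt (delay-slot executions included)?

5

[0] and  $4, $3, $1  →  {$0:0, $1:0, $2:1, $3:7, $4:0}
[1] xori  $1, $0, 13  →  {$0:0, $1:13, $2:1, $3:7, $4:0}
[2] xor  $2, $0, $4  →  {$0:0, $1:13, $2:0, $3:7, $4:0}
[3] bne  $0, $1, L9  →  {$0:0, $1:13, $2:0, $3:7, $4:0}  ⟨branch taken⟩
[4] xori  $1, $1, 13  →  {$0:0, $1:0, $2:0, $3:7, $4:0}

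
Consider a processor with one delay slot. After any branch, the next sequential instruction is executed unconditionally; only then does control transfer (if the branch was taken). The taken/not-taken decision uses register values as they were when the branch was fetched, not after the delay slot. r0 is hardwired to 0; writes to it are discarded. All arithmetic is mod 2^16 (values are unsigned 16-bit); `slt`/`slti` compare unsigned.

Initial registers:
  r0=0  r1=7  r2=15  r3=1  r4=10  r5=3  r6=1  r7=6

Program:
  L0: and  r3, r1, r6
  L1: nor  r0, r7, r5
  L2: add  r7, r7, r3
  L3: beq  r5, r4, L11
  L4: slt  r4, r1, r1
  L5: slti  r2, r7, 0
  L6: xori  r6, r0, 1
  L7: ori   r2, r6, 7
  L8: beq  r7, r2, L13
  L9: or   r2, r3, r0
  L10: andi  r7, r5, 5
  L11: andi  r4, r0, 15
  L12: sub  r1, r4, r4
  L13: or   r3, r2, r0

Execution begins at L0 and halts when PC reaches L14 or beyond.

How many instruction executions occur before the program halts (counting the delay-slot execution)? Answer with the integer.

11

  step pc=0: and  r3, r1, r6  regs=(0,7,15,1,10,3,1,6)
  step pc=1: nor  r0, r7, r5  regs=(0,7,15,1,10,3,1,6)
  step pc=2: add  r7, r7, r3  regs=(0,7,15,1,10,3,1,7)
  step pc=3: beq  r5, r4, L11  cond=F  regs=(0,7,15,1,10,3,1,7)
  step pc=4: slt  r4, r1, r1  regs=(0,7,15,1,0,3,1,7)
  step pc=5: slti  r2, r7, 0  regs=(0,7,0,1,0,3,1,7)
  step pc=6: xori  r6, r0, 1  regs=(0,7,0,1,0,3,1,7)
  step pc=7: ori   r2, r6, 7  regs=(0,7,7,1,0,3,1,7)
  step pc=8: beq  r7, r2, L13  cond=T  regs=(0,7,7,1,0,3,1,7)
  step pc=9: or   r2, r3, r0  regs=(0,7,1,1,0,3,1,7)
  step pc=13: or   r3, r2, r0  regs=(0,7,1,1,0,3,1,7)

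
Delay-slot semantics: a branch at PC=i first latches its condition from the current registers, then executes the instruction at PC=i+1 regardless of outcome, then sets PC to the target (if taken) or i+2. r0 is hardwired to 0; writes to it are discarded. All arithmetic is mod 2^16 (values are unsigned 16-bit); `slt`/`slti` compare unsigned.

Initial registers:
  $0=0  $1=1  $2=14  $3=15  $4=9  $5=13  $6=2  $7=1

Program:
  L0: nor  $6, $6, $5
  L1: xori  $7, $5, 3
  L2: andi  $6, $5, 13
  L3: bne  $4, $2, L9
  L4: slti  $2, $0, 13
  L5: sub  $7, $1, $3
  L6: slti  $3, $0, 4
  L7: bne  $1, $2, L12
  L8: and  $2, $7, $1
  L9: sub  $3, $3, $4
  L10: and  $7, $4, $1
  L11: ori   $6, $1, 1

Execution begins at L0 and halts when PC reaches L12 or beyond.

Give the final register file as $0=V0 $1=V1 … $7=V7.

[0] nor  $6, $6, $5  →  {$0:0, $1:1, $2:14, $3:15, $4:9, $5:13, $6:65520, $7:1}
[1] xori  $7, $5, 3  →  {$0:0, $1:1, $2:14, $3:15, $4:9, $5:13, $6:65520, $7:14}
[2] andi  $6, $5, 13  →  {$0:0, $1:1, $2:14, $3:15, $4:9, $5:13, $6:13, $7:14}
[3] bne  $4, $2, L9  →  {$0:0, $1:1, $2:14, $3:15, $4:9, $5:13, $6:13, $7:14}  ⟨branch taken⟩
[4] slti  $2, $0, 13  →  {$0:0, $1:1, $2:1, $3:15, $4:9, $5:13, $6:13, $7:14}
[9] sub  $3, $3, $4  →  {$0:0, $1:1, $2:1, $3:6, $4:9, $5:13, $6:13, $7:14}
[10] and  $7, $4, $1  →  {$0:0, $1:1, $2:1, $3:6, $4:9, $5:13, $6:13, $7:1}
[11] ori   $6, $1, 1  →  {$0:0, $1:1, $2:1, $3:6, $4:9, $5:13, $6:1, $7:1}

$0=0 $1=1 $2=1 $3=6 $4=9 $5=13 $6=1 $7=1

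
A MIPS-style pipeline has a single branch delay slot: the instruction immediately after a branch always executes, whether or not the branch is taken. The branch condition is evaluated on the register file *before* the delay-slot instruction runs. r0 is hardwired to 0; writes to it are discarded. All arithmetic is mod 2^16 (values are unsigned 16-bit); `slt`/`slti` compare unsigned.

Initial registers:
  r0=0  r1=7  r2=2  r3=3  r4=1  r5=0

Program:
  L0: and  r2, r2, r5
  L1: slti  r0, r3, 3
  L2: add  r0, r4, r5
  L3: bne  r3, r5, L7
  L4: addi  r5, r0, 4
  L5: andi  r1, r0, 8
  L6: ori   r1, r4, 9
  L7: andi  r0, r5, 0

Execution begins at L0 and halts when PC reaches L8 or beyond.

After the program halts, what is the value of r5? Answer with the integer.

4

#0 and  r2, r2, r5 ; 0/7/0/3/1/0
#1 slti  r0, r3, 3 ; 0/7/0/3/1/0
#2 add  r0, r4, r5 ; 0/7/0/3/1/0
#3 bne  r3, r5, L7 ; 0/7/0/3/1/0 ; →target
#4 addi  r5, r0, 4 ; 0/7/0/3/1/4
#7 andi  r0, r5, 0 ; 0/7/0/3/1/4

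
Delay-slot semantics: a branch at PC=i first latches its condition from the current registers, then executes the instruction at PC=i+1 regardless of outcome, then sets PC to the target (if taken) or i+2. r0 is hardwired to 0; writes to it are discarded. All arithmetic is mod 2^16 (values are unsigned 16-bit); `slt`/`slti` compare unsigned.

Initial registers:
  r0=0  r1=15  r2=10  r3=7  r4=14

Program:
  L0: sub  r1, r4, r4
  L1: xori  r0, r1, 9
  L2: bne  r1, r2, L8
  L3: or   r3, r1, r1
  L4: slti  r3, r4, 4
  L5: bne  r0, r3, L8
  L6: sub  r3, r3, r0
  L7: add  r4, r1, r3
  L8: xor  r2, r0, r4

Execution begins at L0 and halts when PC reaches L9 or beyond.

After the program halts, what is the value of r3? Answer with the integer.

0

#0 sub  r1, r4, r4 ; 0/0/10/7/14
#1 xori  r0, r1, 9 ; 0/0/10/7/14
#2 bne  r1, r2, L8 ; 0/0/10/7/14 ; →target
#3 or   r3, r1, r1 ; 0/0/10/0/14
#8 xor  r2, r0, r4 ; 0/0/14/0/14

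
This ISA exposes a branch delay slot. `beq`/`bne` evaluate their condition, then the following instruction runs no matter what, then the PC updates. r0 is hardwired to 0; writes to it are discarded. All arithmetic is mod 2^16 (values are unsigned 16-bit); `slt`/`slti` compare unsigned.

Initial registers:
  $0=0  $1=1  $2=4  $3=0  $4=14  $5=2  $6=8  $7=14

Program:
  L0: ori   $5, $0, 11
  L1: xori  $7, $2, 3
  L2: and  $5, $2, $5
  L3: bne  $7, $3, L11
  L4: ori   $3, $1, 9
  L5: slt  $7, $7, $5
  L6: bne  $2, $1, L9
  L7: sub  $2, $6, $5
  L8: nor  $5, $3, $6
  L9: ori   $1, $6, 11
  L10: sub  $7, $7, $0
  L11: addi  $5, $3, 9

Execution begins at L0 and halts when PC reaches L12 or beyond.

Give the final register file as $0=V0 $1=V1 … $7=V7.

$0=0 $1=1 $2=4 $3=9 $4=14 $5=18 $6=8 $7=7

#0 ori   $5, $0, 11 ; 0/1/4/0/14/11/8/14
#1 xori  $7, $2, 3 ; 0/1/4/0/14/11/8/7
#2 and  $5, $2, $5 ; 0/1/4/0/14/0/8/7
#3 bne  $7, $3, L11 ; 0/1/4/0/14/0/8/7 ; →target
#4 ori   $3, $1, 9 ; 0/1/4/9/14/0/8/7
#11 addi  $5, $3, 9 ; 0/1/4/9/14/18/8/7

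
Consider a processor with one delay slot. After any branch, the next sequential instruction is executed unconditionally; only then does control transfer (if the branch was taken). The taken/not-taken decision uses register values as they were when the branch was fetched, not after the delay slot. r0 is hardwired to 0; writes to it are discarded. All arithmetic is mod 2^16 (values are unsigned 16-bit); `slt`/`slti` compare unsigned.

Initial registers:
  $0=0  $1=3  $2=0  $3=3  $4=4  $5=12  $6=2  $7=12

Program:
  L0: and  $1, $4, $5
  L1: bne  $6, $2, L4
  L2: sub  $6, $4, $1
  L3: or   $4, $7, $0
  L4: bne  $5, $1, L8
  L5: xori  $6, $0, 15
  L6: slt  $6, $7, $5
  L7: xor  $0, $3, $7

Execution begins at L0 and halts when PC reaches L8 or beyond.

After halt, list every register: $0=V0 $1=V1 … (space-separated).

$0=0 $1=4 $2=0 $3=3 $4=4 $5=12 $6=15 $7=12

PC=0  and  $1, $4, $5        | $0=0 $1=4 $2=0 $3=3 $4=4 $5=12 $6=2 $7=12
PC=1  bne  $6, $2, L4        | $0=0 $1=4 $2=0 $3=3 $4=4 $5=12 $6=2 $7=12  [TAKEN]
PC=2  sub  $6, $4, $1        | $0=0 $1=4 $2=0 $3=3 $4=4 $5=12 $6=0 $7=12
PC=4  bne  $5, $1, L8        | $0=0 $1=4 $2=0 $3=3 $4=4 $5=12 $6=0 $7=12  [TAKEN]
PC=5  xori  $6, $0, 15       | $0=0 $1=4 $2=0 $3=3 $4=4 $5=12 $6=15 $7=12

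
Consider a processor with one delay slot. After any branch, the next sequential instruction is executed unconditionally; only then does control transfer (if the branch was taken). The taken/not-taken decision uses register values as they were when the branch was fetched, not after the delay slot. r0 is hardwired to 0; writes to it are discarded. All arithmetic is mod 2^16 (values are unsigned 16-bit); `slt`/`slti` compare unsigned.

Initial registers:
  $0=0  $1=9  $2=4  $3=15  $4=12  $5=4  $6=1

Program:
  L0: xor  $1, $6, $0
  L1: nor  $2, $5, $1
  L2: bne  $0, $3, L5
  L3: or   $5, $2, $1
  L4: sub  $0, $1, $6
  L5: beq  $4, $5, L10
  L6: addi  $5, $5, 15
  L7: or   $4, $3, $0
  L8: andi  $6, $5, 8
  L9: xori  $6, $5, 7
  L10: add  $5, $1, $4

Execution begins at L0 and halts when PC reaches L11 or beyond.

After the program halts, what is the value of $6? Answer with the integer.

13

  step pc=0: xor  $1, $6, $0  regs=(0,1,4,15,12,4,1)
  step pc=1: nor  $2, $5, $1  regs=(0,1,65530,15,12,4,1)
  step pc=2: bne  $0, $3, L5  cond=T  regs=(0,1,65530,15,12,4,1)
  step pc=3: or   $5, $2, $1  regs=(0,1,65530,15,12,65531,1)
  step pc=5: beq  $4, $5, L10  cond=F  regs=(0,1,65530,15,12,65531,1)
  step pc=6: addi  $5, $5, 15  regs=(0,1,65530,15,12,10,1)
  step pc=7: or   $4, $3, $0  regs=(0,1,65530,15,15,10,1)
  step pc=8: andi  $6, $5, 8  regs=(0,1,65530,15,15,10,8)
  step pc=9: xori  $6, $5, 7  regs=(0,1,65530,15,15,10,13)
  step pc=10: add  $5, $1, $4  regs=(0,1,65530,15,15,16,13)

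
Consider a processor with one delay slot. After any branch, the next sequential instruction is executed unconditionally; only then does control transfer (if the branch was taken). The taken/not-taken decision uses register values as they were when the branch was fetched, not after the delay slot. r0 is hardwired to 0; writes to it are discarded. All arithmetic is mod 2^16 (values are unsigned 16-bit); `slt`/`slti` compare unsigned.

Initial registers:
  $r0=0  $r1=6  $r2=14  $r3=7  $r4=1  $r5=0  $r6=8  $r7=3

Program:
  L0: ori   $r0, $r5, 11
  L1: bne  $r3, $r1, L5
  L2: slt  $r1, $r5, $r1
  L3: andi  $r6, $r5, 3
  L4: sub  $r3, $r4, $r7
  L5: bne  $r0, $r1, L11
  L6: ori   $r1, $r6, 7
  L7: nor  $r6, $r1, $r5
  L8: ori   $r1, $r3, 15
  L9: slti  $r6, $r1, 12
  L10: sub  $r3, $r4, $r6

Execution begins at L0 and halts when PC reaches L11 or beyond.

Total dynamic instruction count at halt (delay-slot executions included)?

PC=0  ori   $r0, $r5, 11     | $r0=0 $r1=6 $r2=14 $r3=7 $r4=1 $r5=0 $r6=8 $r7=3
PC=1  bne  $r3, $r1, L5      | $r0=0 $r1=6 $r2=14 $r3=7 $r4=1 $r5=0 $r6=8 $r7=3  [TAKEN]
PC=2  slt  $r1, $r5, $r1     | $r0=0 $r1=1 $r2=14 $r3=7 $r4=1 $r5=0 $r6=8 $r7=3
PC=5  bne  $r0, $r1, L11     | $r0=0 $r1=1 $r2=14 $r3=7 $r4=1 $r5=0 $r6=8 $r7=3  [TAKEN]
PC=6  ori   $r1, $r6, 7      | $r0=0 $r1=15 $r2=14 $r3=7 $r4=1 $r5=0 $r6=8 $r7=3

5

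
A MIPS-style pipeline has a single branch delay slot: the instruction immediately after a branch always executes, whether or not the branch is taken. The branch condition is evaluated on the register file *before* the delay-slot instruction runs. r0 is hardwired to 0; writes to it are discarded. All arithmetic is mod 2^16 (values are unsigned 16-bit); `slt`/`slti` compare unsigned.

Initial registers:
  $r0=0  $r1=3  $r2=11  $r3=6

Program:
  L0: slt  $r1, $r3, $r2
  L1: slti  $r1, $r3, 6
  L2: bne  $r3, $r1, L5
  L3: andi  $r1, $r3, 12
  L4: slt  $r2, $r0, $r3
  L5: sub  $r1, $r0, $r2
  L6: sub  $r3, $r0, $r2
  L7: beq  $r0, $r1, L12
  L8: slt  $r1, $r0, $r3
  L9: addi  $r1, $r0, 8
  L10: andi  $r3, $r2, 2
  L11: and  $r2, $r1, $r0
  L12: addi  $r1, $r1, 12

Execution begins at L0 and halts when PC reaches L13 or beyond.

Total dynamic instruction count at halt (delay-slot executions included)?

PC=0  slt  $r1, $r3, $r2     | $r0=0 $r1=1 $r2=11 $r3=6
PC=1  slti  $r1, $r3, 6      | $r0=0 $r1=0 $r2=11 $r3=6
PC=2  bne  $r3, $r1, L5      | $r0=0 $r1=0 $r2=11 $r3=6  [TAKEN]
PC=3  andi  $r1, $r3, 12     | $r0=0 $r1=4 $r2=11 $r3=6
PC=5  sub  $r1, $r0, $r2     | $r0=0 $r1=65525 $r2=11 $r3=6
PC=6  sub  $r3, $r0, $r2     | $r0=0 $r1=65525 $r2=11 $r3=65525
PC=7  beq  $r0, $r1, L12     | $r0=0 $r1=65525 $r2=11 $r3=65525  [not taken]
PC=8  slt  $r1, $r0, $r3     | $r0=0 $r1=1 $r2=11 $r3=65525
PC=9  addi  $r1, $r0, 8      | $r0=0 $r1=8 $r2=11 $r3=65525
PC=10 andi  $r3, $r2, 2      | $r0=0 $r1=8 $r2=11 $r3=2
PC=11 and  $r2, $r1, $r0     | $r0=0 $r1=8 $r2=0 $r3=2
PC=12 addi  $r1, $r1, 12     | $r0=0 $r1=20 $r2=0 $r3=2

12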